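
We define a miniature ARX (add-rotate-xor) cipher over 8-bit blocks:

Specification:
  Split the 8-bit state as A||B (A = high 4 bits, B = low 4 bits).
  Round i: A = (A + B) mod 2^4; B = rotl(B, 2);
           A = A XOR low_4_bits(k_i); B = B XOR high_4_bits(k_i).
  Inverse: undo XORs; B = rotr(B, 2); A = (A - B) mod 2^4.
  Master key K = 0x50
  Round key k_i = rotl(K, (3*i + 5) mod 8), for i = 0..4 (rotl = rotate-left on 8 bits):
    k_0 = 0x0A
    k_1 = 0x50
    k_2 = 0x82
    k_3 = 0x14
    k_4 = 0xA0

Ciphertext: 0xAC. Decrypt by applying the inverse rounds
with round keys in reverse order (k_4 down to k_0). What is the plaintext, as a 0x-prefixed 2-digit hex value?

0x3F

s_0 = ciphertext = 0xAC
s_1 = InvRound(s_0, k_4) = 0x19
s_2 = InvRound(s_1, k_3) = 0x32
s_3 = InvRound(s_2, k_2) = 0x7A
s_4 = InvRound(s_3, k_1) = 0x8F
s_5 = InvRound(s_4, k_0) = 0x3F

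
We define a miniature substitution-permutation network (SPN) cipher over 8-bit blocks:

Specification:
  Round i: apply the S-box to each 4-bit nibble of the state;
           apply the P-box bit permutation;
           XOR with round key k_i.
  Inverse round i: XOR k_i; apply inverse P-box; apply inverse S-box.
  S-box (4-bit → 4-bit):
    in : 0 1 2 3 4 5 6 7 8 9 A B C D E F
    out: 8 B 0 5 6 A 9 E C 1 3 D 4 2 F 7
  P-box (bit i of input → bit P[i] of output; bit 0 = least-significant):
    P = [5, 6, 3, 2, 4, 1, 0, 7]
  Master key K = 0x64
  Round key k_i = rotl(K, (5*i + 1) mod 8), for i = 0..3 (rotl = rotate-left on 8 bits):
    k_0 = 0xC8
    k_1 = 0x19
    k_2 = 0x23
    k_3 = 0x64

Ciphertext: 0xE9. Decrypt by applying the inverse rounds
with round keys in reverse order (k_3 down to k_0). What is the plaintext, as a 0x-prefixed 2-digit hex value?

0xF0

s_0 = ciphertext = 0xE9
s_1 = InvRound(s_0, k_3) = 0x88
s_2 = InvRound(s_1, k_2) = 0x73
s_3 = InvRound(s_2, k_1) = 0xDF
s_4 = InvRound(s_3, k_0) = 0xF0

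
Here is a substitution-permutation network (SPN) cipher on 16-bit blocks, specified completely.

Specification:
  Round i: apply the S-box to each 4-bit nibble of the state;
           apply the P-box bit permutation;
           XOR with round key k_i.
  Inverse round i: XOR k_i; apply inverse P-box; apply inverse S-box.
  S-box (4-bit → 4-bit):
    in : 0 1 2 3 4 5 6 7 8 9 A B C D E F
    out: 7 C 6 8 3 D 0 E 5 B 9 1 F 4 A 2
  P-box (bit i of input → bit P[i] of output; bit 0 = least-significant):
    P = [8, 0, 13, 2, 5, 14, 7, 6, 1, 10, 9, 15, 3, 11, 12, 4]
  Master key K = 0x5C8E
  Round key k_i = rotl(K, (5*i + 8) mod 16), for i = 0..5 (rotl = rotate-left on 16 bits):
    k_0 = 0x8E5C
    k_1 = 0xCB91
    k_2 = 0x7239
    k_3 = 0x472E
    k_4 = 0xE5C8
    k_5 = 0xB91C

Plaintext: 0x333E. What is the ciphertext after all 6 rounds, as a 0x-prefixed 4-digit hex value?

s_0 = plaintext = 0x333E
s_1 = Round(s_0, k_0) = 0x0E09
s_2 = Round(s_1, k_1) = 0x163C
s_3 = Round(s_2, k_2) = 0x436C
s_4 = Round(s_3, k_3) = 0xEE23
s_5 = Round(s_4, k_4) = 0x295C
s_6 = Round(s_5, k_5) = 0x04FB

0x04FB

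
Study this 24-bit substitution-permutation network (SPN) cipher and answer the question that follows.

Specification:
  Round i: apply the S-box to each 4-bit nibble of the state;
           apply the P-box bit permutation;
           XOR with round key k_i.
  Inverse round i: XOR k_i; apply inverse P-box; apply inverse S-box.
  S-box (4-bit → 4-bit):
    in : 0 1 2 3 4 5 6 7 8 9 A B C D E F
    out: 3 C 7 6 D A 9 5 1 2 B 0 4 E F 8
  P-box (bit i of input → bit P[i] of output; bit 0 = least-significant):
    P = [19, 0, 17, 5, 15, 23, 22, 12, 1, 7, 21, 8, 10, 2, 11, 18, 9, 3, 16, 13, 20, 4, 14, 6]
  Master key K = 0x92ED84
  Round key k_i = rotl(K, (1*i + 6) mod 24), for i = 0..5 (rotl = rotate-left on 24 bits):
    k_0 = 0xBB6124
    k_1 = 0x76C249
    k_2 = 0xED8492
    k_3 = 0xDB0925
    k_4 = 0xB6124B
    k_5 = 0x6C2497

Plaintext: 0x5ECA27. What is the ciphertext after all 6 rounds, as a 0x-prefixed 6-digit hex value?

0x1F6975

s_0 = plaintext = 0x5ECA27
s_1 = Round(s_0, k_0) = 0x70CAFE
s_2 = Round(s_1, k_1) = 0x6C99E2
s_3 = Round(s_2, k_2) = 0x361457
s_4 = Round(s_3, k_3) = 0x757237
s_5 = Round(s_4, k_4) = 0x4C7EC1
s_6 = Round(s_5, k_5) = 0x1F6975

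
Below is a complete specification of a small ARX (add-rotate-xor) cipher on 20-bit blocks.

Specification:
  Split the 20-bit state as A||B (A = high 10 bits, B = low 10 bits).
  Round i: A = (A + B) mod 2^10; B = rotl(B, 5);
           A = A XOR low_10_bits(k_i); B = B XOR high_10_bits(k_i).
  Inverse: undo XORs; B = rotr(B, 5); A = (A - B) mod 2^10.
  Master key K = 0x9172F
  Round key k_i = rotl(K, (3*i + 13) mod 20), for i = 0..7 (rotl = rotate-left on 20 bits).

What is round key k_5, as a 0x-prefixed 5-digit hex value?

K = 0x9172F
k_0 = rotl(K, (3*0+13) mod 20) = rotl(K, 13) = 0x5F22E
k_1 = rotl(K, (3*1+13) mod 20) = rotl(K, 16) = 0xF9172
k_2 = rotl(K, (3*2+13) mod 20) = rotl(K, 19) = 0xC8B97
k_3 = rotl(K, (3*3+13) mod 20) = rotl(K, 2) = 0x45CBE
k_4 = rotl(K, (3*4+13) mod 20) = rotl(K, 5) = 0x2E5F2
k_5 = rotl(K, (3*5+13) mod 20) = rotl(K, 8) = 0x72F91

0x72F91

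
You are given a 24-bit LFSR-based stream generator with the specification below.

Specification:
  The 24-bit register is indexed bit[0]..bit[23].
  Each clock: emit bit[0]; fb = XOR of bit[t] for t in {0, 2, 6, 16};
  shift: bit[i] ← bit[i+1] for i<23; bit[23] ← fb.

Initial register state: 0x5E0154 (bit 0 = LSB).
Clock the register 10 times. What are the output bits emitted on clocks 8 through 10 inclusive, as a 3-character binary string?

010

reg_0 = 0x5E0154
clock 1: out=0, reg = 0x2F00AA
clock 2: out=0, reg = 0x978055
clock 3: out=1, reg = 0x4BC02A
clock 4: out=0, reg = 0xA5E015
clock 5: out=1, reg = 0xD2F00A
clock 6: out=0, reg = 0x697805
clock 7: out=1, reg = 0xB4BC02
clock 8: out=0, reg = 0x5A5E01
clock 9: out=1, reg = 0xAD2F00
clock 10: out=0, reg = 0xD69780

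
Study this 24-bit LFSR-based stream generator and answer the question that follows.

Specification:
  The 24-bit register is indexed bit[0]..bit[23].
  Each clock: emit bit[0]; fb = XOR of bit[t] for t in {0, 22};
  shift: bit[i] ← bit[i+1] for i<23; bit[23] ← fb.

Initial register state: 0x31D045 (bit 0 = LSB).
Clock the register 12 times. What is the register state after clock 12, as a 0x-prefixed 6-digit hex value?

reg_0 = 0x31D045
clock 1: out=1, reg = 0x98E822
clock 2: out=0, reg = 0x4C7411
clock 3: out=1, reg = 0x263A08
clock 4: out=0, reg = 0x131D04
clock 5: out=0, reg = 0x098E82
clock 6: out=0, reg = 0x04C741
clock 7: out=1, reg = 0x8263A0
clock 8: out=0, reg = 0x4131D0
clock 9: out=0, reg = 0xA098E8
clock 10: out=0, reg = 0x504C74
clock 11: out=0, reg = 0xA8263A
clock 12: out=0, reg = 0x54131D

0x54131D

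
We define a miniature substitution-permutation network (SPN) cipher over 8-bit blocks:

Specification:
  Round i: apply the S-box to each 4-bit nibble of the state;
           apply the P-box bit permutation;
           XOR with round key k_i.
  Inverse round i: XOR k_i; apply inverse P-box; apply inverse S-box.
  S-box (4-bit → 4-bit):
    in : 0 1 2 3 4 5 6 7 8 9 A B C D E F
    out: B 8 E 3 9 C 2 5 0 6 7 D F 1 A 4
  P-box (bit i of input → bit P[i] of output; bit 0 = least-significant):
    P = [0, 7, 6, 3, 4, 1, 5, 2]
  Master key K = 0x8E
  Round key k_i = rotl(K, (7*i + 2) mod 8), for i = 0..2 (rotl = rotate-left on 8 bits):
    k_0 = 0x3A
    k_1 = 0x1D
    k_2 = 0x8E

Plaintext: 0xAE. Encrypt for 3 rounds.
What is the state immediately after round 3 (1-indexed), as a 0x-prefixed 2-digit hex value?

s_0 = plaintext = 0xAE
s_1 = Round(s_0, k_0) = 0x80
s_2 = Round(s_1, k_1) = 0x94
s_3 = Round(s_2, k_2) = 0xA5

0xA5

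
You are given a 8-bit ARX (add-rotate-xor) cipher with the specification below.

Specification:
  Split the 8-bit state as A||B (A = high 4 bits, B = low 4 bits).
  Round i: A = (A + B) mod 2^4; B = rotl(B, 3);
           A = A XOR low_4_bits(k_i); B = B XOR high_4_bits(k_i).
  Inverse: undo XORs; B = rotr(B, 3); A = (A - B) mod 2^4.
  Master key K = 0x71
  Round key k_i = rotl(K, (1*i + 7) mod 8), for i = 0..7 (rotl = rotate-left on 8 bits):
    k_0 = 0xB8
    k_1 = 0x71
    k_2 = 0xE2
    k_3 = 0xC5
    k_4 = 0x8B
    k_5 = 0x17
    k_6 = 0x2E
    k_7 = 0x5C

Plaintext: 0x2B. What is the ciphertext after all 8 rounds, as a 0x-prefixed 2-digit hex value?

0xCB

s_0 = plaintext = 0x2B
s_1 = Round(s_0, k_0) = 0x56
s_2 = Round(s_1, k_1) = 0xA4
s_3 = Round(s_2, k_2) = 0xCC
s_4 = Round(s_3, k_3) = 0xDA
s_5 = Round(s_4, k_4) = 0xCD
s_6 = Round(s_5, k_5) = 0xEF
s_7 = Round(s_6, k_6) = 0x3D
s_8 = Round(s_7, k_7) = 0xCB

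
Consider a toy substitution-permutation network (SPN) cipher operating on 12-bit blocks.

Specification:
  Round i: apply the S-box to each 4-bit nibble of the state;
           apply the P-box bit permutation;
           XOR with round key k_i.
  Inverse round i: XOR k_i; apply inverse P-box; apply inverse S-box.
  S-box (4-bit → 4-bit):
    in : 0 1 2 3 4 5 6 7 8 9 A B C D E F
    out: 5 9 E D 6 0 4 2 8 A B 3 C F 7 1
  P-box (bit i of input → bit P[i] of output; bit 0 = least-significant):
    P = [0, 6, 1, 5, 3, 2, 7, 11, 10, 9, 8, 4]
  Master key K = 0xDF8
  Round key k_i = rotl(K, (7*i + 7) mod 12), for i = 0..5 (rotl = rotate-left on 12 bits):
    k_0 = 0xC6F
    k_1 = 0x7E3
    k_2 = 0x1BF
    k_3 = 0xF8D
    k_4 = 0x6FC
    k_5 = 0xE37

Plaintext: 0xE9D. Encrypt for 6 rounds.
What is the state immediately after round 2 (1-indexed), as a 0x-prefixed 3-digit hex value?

s_0 = plaintext = 0xE9D
s_1 = Round(s_0, k_0) = 0x308
s_2 = Round(s_1, k_1) = 0x25B
s_3 = Round(s_2, k_2) = 0x2EE
s_4 = Round(s_3, k_3) = 0xC52
s_5 = Round(s_4, k_4) = 0x78E
s_6 = Round(s_5, k_5) = 0x474

0x25B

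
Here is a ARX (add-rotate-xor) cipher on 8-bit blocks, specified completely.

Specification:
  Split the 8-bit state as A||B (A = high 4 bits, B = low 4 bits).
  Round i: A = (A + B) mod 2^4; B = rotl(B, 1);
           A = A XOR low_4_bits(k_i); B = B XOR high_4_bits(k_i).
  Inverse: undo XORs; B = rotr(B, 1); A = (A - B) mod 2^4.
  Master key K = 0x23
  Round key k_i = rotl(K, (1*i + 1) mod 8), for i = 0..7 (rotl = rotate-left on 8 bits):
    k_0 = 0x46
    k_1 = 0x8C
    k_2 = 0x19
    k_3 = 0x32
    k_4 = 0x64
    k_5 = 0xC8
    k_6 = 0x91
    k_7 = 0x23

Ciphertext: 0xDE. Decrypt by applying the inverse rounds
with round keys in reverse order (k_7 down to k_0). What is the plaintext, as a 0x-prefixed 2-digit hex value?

0xBE

s_0 = ciphertext = 0xDE
s_1 = InvRound(s_0, k_7) = 0x86
s_2 = InvRound(s_1, k_6) = 0xAF
s_3 = InvRound(s_2, k_5) = 0x99
s_4 = InvRound(s_3, k_4) = 0xEF
s_5 = InvRound(s_4, k_3) = 0x66
s_6 = InvRound(s_5, k_2) = 0x4B
s_7 = InvRound(s_6, k_1) = 0xF9
s_8 = InvRound(s_7, k_0) = 0xBE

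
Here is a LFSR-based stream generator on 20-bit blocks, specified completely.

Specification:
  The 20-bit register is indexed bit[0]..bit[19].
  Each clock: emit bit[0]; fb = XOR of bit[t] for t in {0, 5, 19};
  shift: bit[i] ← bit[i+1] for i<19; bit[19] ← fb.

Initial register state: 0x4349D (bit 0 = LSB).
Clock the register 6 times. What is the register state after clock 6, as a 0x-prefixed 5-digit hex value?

reg_0 = 0x4349D
clock 1: out=1, reg = 0xA1A4E
clock 2: out=0, reg = 0xD0D27
clock 3: out=1, reg = 0xE8693
clock 4: out=1, reg = 0x74349
clock 5: out=1, reg = 0xBA1A4
clock 6: out=0, reg = 0x5D0D2

0x5D0D2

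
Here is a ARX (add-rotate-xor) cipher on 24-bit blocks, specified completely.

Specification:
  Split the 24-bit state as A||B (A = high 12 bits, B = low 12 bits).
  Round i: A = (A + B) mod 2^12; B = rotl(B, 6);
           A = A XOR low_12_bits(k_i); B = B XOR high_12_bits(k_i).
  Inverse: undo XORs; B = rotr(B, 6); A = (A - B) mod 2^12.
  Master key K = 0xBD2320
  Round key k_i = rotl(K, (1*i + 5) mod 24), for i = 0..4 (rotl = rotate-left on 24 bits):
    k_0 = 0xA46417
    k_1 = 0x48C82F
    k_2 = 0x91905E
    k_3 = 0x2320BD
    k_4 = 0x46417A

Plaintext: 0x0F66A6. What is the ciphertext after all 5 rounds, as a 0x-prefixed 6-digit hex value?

s_0 = plaintext = 0x0F66A6
s_1 = Round(s_0, k_0) = 0x38B3DC
s_2 = Round(s_1, k_1) = 0xF48383
s_3 = Round(s_2, k_2) = 0x2959D7
s_4 = Round(s_3, k_3) = 0xCD17D5
s_5 = Round(s_4, k_4) = 0x5DC13B

0x5DC13B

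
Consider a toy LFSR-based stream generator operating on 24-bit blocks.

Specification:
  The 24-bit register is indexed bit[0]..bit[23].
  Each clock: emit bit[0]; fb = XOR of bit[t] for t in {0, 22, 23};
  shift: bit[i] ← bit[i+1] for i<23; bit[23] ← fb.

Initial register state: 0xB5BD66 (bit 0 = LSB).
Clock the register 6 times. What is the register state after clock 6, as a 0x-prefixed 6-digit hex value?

0x5ED6F5

reg_0 = 0xB5BD66
clock 1: out=0, reg = 0xDADEB3
clock 2: out=1, reg = 0xED6F59
clock 3: out=1, reg = 0xF6B7AC
clock 4: out=0, reg = 0x7B5BD6
clock 5: out=0, reg = 0xBDADEB
clock 6: out=1, reg = 0x5ED6F5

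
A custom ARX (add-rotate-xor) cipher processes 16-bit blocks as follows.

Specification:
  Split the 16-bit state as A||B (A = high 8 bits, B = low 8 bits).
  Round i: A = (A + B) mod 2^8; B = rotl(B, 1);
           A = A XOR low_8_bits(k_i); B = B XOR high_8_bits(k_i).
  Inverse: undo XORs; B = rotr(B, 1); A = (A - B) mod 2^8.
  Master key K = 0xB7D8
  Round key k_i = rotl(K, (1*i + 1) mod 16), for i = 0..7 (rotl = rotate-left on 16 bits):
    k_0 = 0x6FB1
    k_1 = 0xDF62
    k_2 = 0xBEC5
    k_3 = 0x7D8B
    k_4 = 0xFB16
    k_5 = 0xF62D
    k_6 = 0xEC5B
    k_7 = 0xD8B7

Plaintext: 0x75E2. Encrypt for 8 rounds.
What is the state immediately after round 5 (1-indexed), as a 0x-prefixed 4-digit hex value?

0x0FAF

s_0 = plaintext = 0x75E2
s_1 = Round(s_0, k_0) = 0xE6AA
s_2 = Round(s_1, k_1) = 0xF28A
s_3 = Round(s_2, k_2) = 0xB9AB
s_4 = Round(s_3, k_3) = 0xEF2A
s_5 = Round(s_4, k_4) = 0x0FAF
s_6 = Round(s_5, k_5) = 0x93A9
s_7 = Round(s_6, k_6) = 0x67BF
s_8 = Round(s_7, k_7) = 0x91A7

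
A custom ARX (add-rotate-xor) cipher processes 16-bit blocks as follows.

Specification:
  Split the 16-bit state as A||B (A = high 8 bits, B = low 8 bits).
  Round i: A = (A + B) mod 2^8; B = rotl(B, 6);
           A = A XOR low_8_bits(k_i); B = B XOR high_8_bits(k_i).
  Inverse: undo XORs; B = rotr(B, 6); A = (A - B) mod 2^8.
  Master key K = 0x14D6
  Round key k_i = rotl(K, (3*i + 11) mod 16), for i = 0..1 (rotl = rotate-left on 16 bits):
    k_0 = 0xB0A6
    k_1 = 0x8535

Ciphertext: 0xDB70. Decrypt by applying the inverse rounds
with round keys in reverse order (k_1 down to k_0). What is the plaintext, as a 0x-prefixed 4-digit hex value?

0x149D

s_0 = ciphertext = 0xDB70
s_1 = InvRound(s_0, k_1) = 0x17D7
s_2 = InvRound(s_1, k_0) = 0x149D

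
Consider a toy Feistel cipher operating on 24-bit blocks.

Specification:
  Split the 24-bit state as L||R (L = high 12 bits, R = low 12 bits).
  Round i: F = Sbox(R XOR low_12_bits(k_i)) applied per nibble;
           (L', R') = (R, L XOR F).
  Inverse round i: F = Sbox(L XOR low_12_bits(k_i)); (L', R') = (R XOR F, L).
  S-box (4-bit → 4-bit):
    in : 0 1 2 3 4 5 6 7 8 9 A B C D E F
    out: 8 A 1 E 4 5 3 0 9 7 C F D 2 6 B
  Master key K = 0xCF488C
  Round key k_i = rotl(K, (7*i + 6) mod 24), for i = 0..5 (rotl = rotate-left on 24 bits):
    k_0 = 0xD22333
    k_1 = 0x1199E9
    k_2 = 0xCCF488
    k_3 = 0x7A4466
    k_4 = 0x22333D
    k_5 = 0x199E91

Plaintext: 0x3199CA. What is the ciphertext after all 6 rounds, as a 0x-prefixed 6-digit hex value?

s_0 = plaintext = 0x3199CA
s_1 = Round(s_0, k_0) = 0x9CAFAE
s_2 = Round(s_1, k_1) = 0xFAEA8A
s_3 = Round(s_2, k_2) = 0xA8A92F
s_4 = Round(s_3, k_3) = 0x92F8CD
s_5 = Round(s_4, k_4) = 0x8CD697
s_6 = Round(s_5, k_5) = 0x69714E

0x69714E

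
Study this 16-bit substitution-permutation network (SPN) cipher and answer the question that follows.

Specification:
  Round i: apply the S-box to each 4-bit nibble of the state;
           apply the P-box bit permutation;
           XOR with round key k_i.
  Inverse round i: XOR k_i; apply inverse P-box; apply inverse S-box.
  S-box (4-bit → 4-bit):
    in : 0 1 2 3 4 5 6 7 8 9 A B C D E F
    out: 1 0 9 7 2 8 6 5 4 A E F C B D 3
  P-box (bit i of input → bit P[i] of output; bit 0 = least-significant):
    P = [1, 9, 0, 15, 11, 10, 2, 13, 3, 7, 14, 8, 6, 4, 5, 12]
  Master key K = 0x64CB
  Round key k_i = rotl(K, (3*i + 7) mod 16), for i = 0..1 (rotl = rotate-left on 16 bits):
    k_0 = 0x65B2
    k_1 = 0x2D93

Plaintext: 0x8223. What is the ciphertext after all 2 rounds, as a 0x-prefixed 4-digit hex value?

s_0 = plaintext = 0x8223
s_1 = Round(s_0, k_0) = 0x4E99
s_2 = Round(s_1, k_1) = 0xCA8B

0xCA8B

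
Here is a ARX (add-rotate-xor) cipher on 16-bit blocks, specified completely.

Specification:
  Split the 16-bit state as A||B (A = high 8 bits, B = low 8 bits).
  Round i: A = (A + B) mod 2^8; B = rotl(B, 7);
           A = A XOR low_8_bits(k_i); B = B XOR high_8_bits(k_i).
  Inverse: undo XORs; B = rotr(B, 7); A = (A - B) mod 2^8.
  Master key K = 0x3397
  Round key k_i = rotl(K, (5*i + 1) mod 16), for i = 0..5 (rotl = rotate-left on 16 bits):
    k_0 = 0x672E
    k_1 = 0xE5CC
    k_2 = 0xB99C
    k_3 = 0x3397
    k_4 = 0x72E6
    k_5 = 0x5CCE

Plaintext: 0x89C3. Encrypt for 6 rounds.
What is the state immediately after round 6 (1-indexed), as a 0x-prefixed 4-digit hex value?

0x82F4

s_0 = plaintext = 0x89C3
s_1 = Round(s_0, k_0) = 0x6286
s_2 = Round(s_1, k_1) = 0x24A6
s_3 = Round(s_2, k_2) = 0x56EA
s_4 = Round(s_3, k_3) = 0xD746
s_5 = Round(s_4, k_4) = 0xFB51
s_6 = Round(s_5, k_5) = 0x82F4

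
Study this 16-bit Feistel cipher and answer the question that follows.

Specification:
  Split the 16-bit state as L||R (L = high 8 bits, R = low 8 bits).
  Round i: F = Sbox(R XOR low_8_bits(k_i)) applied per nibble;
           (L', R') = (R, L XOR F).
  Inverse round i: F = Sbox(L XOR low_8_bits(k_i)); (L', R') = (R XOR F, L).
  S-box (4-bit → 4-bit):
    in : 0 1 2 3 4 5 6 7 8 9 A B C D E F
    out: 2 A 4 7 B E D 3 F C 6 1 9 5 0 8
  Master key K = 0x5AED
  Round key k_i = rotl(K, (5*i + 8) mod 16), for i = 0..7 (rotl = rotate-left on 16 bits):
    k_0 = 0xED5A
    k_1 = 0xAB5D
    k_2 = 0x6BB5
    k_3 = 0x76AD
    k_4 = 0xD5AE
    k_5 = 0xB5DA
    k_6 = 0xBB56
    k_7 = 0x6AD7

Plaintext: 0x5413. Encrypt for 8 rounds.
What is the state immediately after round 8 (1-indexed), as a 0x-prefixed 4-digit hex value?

0x7F43

s_0 = plaintext = 0x5413
s_1 = Round(s_0, k_0) = 0x13E8
s_2 = Round(s_1, k_1) = 0xE80D
s_3 = Round(s_2, k_2) = 0x0DF7
s_4 = Round(s_3, k_3) = 0xF7EB
s_5 = Round(s_4, k_4) = 0xEB49
s_6 = Round(s_5, k_5) = 0x492C
s_7 = Round(s_6, k_6) = 0x2C7F
s_8 = Round(s_7, k_7) = 0x7F43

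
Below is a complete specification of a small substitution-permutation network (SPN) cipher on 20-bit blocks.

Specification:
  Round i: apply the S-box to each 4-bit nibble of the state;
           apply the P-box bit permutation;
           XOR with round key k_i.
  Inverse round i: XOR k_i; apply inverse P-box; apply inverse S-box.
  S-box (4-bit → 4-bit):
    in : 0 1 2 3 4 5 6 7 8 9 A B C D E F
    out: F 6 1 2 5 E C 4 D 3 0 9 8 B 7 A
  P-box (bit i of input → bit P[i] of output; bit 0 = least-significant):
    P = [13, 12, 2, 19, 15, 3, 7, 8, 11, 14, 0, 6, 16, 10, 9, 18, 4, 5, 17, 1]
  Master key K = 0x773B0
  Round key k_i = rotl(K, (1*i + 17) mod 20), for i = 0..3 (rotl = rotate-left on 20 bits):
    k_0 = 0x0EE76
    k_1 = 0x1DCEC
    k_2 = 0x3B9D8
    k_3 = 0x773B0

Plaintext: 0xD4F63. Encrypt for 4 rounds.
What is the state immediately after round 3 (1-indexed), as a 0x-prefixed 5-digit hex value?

0x95C17

s_0 = plaintext = 0xD4F63
s_1 = Round(s_0, k_0) = 0x1BD84
s_2 = Round(s_1, k_1) = 0x63508
s_3 = Round(s_2, k_2) = 0x95C17
s_4 = Round(s_3, k_3) = 0x3754C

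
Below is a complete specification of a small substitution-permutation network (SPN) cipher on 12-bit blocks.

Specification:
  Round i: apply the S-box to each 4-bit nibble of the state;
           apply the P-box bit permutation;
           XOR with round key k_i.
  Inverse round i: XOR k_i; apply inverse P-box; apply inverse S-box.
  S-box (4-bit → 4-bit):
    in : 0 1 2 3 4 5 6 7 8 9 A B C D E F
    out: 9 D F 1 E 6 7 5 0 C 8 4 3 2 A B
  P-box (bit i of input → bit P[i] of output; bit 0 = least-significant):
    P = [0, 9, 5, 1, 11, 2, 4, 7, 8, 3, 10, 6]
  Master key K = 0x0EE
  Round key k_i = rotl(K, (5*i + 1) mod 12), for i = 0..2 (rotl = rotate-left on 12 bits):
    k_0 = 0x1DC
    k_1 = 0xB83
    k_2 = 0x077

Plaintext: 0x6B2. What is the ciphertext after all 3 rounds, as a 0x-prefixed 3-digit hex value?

s_0 = plaintext = 0x6B2
s_1 = Round(s_0, k_0) = 0x6E7
s_2 = Round(s_1, k_1) = 0xE2E
s_3 = Round(s_2, k_2) = 0xAA9

0xAA9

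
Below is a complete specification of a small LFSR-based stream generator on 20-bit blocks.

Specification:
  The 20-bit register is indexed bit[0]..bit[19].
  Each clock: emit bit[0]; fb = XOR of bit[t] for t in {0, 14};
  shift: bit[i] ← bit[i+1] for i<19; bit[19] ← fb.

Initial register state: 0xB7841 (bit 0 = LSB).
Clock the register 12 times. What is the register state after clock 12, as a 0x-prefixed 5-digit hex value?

reg_0 = 0xB7841
clock 1: out=1, reg = 0x5BC20
clock 2: out=0, reg = 0x2DE10
clock 3: out=0, reg = 0x96F08
clock 4: out=0, reg = 0xCB784
clock 5: out=0, reg = 0x65BC2
clock 6: out=0, reg = 0xB2DE1
clock 7: out=1, reg = 0xD96F0
clock 8: out=0, reg = 0x6CB78
clock 9: out=0, reg = 0xB65BC
clock 10: out=0, reg = 0xDB2DE
clock 11: out=0, reg = 0x6D96F
clock 12: out=1, reg = 0x36CB7

0x36CB7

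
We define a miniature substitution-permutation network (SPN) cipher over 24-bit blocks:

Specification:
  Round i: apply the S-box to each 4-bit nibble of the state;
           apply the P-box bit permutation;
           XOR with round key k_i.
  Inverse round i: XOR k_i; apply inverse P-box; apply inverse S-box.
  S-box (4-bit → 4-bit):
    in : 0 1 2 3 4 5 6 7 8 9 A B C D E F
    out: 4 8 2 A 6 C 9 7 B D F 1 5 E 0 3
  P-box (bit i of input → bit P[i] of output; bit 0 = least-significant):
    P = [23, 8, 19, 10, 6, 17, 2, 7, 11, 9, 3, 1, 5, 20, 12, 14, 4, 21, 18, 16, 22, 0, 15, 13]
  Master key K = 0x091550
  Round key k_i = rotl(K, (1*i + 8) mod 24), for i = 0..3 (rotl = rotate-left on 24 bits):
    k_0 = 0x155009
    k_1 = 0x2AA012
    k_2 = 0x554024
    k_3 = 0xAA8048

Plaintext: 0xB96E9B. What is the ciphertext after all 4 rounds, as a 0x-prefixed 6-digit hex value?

0x29D084

s_0 = plaintext = 0xB96E9B
s_1 = Round(s_0, k_0) = 0xD010FD
s_2 = Round(s_1, k_1) = 0x24455B
s_3 = Round(s_2, k_2) = 0xE150AB
s_4 = Round(s_3, k_3) = 0x29D084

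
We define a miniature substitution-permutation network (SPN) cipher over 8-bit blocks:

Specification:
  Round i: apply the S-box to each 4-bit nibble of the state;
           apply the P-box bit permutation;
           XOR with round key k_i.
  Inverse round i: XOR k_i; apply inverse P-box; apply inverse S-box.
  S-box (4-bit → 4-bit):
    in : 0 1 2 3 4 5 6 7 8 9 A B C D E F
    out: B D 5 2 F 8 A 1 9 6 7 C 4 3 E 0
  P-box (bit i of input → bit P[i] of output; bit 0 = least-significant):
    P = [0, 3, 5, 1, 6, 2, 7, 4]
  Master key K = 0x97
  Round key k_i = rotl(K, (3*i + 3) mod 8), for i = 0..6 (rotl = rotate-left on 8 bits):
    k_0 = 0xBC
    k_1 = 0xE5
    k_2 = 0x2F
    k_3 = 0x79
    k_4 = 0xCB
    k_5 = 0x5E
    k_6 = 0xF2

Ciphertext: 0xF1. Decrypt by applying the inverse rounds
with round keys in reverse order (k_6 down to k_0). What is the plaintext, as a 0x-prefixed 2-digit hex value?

s_0 = ciphertext = 0xF1
s_1 = InvRound(s_0, k_6) = 0xF8
s_2 = InvRound(s_1, k_5) = 0x9B
s_3 = InvRound(s_2, k_4) = 0x8F
s_4 = InvRound(s_3, k_3) = 0x4B
s_5 = InvRound(s_4, k_2) = 0xDC
s_6 = InvRound(s_5, k_1) = 0x5A
s_7 = InvRound(s_6, k_0) = 0xAB

0xAB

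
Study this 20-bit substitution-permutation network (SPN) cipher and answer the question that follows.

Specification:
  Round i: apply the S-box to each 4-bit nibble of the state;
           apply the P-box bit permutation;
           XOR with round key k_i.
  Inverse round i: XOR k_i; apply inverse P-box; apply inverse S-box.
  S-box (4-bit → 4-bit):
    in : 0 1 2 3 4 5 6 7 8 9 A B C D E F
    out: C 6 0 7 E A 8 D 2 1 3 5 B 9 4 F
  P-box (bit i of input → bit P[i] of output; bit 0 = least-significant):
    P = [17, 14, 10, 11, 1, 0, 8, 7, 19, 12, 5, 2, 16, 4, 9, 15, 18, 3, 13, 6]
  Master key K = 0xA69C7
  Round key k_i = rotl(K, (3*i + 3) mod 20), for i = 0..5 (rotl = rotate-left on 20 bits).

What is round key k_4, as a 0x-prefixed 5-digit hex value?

0x3D34E

K = 0xA69C7
k_0 = rotl(K, (3*0+3) mod 20) = rotl(K, 3) = 0x34E3D
k_1 = rotl(K, (3*1+3) mod 20) = rotl(K, 6) = 0xA71E9
k_2 = rotl(K, (3*2+3) mod 20) = rotl(K, 9) = 0x38F4D
k_3 = rotl(K, (3*3+3) mod 20) = rotl(K, 12) = 0xC7A69
k_4 = rotl(K, (3*4+3) mod 20) = rotl(K, 15) = 0x3D34E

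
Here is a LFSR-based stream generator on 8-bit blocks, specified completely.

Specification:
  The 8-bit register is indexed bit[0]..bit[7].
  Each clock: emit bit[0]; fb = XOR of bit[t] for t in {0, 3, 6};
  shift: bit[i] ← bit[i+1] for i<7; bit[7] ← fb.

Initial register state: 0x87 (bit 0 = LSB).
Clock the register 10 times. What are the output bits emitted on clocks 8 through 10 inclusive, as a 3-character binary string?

reg_0 = 0x87
clock 1: out=1, reg = 0xC3
clock 2: out=1, reg = 0x61
clock 3: out=1, reg = 0x30
clock 4: out=0, reg = 0x18
clock 5: out=0, reg = 0x8C
clock 6: out=0, reg = 0xC6
clock 7: out=0, reg = 0xE3
clock 8: out=1, reg = 0x71
clock 9: out=1, reg = 0x38
clock 10: out=0, reg = 0x9C

110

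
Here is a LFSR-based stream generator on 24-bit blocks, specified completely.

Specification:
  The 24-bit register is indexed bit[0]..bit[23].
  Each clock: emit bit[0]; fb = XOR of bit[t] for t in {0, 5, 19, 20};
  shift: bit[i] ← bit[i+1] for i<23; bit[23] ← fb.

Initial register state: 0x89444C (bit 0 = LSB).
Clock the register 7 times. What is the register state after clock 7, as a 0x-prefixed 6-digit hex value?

reg_0 = 0x89444C
clock 1: out=0, reg = 0xC4A226
clock 2: out=0, reg = 0xE25113
clock 3: out=1, reg = 0xF12889
clock 4: out=1, reg = 0x789444
clock 5: out=0, reg = 0x3C4A22
clock 6: out=0, reg = 0x9E2511
clock 7: out=1, reg = 0xCF1288

0xCF1288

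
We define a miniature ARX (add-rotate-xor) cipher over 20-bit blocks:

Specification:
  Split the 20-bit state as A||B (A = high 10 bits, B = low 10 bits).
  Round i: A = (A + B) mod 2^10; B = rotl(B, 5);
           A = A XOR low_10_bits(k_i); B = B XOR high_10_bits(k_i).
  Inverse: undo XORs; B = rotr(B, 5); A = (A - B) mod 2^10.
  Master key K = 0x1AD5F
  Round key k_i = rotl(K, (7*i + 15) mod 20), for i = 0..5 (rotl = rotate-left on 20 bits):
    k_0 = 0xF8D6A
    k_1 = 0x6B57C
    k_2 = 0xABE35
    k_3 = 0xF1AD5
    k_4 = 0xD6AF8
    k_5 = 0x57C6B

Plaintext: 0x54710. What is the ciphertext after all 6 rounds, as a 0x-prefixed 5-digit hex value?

0x31AF4

s_0 = plaintext = 0x54710
s_1 = Round(s_0, k_0) = 0x42DFB
s_2 = Round(s_1, k_1) = 0x9EAC2
s_3 = Round(s_2, k_2) = 0xC26F9
s_4 = Round(s_3, k_3) = 0x35CF1
s_5 = Round(s_4, k_4) = 0xCC17D
s_6 = Round(s_5, k_5) = 0x31AF4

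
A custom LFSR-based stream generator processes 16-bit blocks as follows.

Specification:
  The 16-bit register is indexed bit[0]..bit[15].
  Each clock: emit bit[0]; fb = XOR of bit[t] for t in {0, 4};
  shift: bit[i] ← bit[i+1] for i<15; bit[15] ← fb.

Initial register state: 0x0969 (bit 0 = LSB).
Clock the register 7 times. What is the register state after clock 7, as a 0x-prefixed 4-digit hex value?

reg_0 = 0x0969
clock 1: out=1, reg = 0x84B4
clock 2: out=0, reg = 0xC25A
clock 3: out=0, reg = 0xE12D
clock 4: out=1, reg = 0xF096
clock 5: out=0, reg = 0xF84B
clock 6: out=1, reg = 0xFC25
clock 7: out=1, reg = 0xFE12

0xFE12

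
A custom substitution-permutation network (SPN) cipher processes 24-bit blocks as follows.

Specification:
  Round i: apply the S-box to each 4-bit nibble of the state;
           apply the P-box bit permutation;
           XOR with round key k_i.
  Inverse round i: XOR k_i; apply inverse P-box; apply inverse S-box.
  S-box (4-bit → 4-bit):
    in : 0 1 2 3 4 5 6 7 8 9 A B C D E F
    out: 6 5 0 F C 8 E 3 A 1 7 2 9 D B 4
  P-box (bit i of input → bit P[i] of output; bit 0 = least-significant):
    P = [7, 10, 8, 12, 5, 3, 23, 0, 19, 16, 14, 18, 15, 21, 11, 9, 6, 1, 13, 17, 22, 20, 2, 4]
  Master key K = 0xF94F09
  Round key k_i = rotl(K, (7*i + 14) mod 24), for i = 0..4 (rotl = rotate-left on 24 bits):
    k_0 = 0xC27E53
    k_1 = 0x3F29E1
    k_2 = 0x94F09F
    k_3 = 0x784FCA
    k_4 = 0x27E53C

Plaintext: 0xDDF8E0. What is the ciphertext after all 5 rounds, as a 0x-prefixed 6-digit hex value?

s_0 = plaintext = 0xDDF8E0
s_1 = Round(s_0, k_0) = 0x85532E
s_2 = Round(s_1, k_1) = 0x207F71
s_3 = Round(s_2, k_2) = 0xB41135
s_4 = Round(s_3, k_3) = 0xE2B7E3
s_5 = Round(s_4, k_4) = 0x5EF085

0x5EF085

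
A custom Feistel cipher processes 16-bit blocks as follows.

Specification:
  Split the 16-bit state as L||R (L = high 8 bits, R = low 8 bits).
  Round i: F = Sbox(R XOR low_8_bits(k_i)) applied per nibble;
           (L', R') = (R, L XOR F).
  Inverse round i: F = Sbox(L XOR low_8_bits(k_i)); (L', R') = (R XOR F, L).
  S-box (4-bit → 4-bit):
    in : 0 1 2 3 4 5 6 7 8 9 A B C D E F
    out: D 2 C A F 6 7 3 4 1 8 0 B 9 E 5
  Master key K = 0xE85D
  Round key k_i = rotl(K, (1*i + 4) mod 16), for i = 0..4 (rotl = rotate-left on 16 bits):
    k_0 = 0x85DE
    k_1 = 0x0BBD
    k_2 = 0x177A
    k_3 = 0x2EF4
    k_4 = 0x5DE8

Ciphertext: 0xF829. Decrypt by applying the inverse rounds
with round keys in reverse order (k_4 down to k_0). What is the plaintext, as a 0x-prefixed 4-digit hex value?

s_0 = ciphertext = 0xF829
s_1 = InvRound(s_0, k_4) = 0x04F8
s_2 = InvRound(s_1, k_3) = 0xA504
s_3 = InvRound(s_2, k_2) = 0x91A5
s_4 = InvRound(s_3, k_1) = 0x6E91
s_5 = InvRound(s_4, k_0) = 0x9C6E

0x9C6E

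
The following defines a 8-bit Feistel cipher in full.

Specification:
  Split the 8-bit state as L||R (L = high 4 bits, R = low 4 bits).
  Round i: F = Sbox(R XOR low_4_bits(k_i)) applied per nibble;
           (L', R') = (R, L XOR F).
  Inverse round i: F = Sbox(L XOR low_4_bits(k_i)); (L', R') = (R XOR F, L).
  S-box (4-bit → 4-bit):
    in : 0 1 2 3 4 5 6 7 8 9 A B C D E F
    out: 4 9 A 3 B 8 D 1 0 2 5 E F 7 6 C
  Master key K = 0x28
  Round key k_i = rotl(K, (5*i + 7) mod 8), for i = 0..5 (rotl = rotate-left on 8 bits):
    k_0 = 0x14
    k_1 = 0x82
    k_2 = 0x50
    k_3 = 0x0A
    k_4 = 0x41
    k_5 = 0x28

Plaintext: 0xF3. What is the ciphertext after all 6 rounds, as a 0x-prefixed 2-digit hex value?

s_0 = plaintext = 0xF3
s_1 = Round(s_0, k_0) = 0x3E
s_2 = Round(s_1, k_1) = 0xEC
s_3 = Round(s_2, k_2) = 0xC1
s_4 = Round(s_3, k_3) = 0x12
s_5 = Round(s_4, k_4) = 0x22
s_6 = Round(s_5, k_5) = 0x27

0x27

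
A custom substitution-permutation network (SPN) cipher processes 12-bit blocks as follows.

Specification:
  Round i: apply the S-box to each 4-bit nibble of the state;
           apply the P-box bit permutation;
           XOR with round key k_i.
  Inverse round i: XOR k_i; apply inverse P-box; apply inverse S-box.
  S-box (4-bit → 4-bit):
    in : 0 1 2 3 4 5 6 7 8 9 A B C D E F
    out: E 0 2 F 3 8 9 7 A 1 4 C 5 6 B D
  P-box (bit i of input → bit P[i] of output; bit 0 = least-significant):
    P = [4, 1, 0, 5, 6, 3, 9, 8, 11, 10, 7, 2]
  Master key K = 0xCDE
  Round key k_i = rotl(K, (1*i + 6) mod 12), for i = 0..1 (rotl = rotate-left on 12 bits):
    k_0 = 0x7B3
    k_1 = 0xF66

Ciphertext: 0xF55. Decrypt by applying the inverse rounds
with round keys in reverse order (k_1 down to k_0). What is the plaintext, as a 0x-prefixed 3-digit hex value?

0xDA5

s_0 = ciphertext = 0xF55
s_1 = InvRound(s_0, k_1) = 0x113
s_2 = InvRound(s_1, k_0) = 0xDA5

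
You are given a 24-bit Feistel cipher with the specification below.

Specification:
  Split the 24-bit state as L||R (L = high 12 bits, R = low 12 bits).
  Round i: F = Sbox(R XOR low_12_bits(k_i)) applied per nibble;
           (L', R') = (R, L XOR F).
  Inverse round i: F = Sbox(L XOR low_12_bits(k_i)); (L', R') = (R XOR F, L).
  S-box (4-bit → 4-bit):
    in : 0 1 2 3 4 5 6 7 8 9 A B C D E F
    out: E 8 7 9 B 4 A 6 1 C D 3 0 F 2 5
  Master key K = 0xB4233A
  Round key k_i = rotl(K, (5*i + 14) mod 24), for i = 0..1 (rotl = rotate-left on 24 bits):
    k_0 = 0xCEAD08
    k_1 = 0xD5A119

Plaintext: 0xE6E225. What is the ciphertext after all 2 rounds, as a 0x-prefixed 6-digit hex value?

s_0 = plaintext = 0xE6E225
s_1 = Round(s_0, k_0) = 0x225B11
s_2 = Round(s_1, k_1) = 0xB11FC4

0xB11FC4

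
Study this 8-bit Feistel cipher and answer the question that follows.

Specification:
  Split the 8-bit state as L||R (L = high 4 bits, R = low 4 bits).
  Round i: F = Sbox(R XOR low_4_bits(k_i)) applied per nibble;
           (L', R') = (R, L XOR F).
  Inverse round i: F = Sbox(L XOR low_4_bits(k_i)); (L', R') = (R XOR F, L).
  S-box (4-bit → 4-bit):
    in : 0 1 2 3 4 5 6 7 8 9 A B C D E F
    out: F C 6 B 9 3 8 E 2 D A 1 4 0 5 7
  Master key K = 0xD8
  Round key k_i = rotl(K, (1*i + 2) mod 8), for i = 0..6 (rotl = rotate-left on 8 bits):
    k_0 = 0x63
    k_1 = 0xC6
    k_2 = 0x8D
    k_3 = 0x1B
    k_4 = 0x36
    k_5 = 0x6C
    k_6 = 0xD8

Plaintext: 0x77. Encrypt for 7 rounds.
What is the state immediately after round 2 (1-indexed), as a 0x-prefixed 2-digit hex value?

0xE5

s_0 = plaintext = 0x77
s_1 = Round(s_0, k_0) = 0x7E
s_2 = Round(s_1, k_1) = 0xE5
s_3 = Round(s_2, k_2) = 0x5C
s_4 = Round(s_3, k_3) = 0xCB
s_5 = Round(s_4, k_4) = 0xBC
s_6 = Round(s_5, k_5) = 0xC4
s_7 = Round(s_6, k_6) = 0x48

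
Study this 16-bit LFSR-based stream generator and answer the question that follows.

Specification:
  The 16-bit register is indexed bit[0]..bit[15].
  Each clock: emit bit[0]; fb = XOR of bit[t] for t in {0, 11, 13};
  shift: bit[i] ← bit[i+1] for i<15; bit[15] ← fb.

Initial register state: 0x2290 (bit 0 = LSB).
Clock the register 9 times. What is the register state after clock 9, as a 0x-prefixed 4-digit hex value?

0xEE91

reg_0 = 0x2290
clock 1: out=0, reg = 0x9148
clock 2: out=0, reg = 0x48A4
clock 3: out=0, reg = 0xA452
clock 4: out=0, reg = 0xD229
clock 5: out=1, reg = 0xE914
clock 6: out=0, reg = 0x748A
clock 7: out=0, reg = 0xBA45
clock 8: out=1, reg = 0xDD22
clock 9: out=0, reg = 0xEE91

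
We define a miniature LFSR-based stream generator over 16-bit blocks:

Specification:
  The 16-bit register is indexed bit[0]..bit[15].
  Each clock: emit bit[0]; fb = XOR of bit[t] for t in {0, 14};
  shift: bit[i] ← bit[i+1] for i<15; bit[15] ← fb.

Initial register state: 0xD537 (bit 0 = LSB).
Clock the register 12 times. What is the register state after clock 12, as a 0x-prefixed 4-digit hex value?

reg_0 = 0xD537
clock 1: out=1, reg = 0x6A9B
clock 2: out=1, reg = 0x354D
clock 3: out=1, reg = 0x9AA6
clock 4: out=0, reg = 0x4D53
clock 5: out=1, reg = 0x26A9
clock 6: out=1, reg = 0x9354
clock 7: out=0, reg = 0x49AA
clock 8: out=0, reg = 0xA4D5
clock 9: out=1, reg = 0xD26A
clock 10: out=0, reg = 0xE935
clock 11: out=1, reg = 0x749A
clock 12: out=0, reg = 0xBA4D

0xBA4D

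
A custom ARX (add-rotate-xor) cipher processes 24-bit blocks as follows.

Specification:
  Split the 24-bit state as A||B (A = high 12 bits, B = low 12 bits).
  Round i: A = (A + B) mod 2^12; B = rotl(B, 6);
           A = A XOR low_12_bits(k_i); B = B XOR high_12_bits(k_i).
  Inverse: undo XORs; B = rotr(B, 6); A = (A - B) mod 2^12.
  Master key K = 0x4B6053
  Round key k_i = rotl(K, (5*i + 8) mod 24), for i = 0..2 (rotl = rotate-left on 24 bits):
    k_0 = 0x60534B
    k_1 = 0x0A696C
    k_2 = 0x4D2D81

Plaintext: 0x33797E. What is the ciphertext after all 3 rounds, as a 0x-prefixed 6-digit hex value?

s_0 = plaintext = 0x33797E
s_1 = Round(s_0, k_0) = 0xFFE9A0
s_2 = Round(s_1, k_1) = 0x0F2880
s_3 = Round(s_2, k_2) = 0x4F34F0

0x4F34F0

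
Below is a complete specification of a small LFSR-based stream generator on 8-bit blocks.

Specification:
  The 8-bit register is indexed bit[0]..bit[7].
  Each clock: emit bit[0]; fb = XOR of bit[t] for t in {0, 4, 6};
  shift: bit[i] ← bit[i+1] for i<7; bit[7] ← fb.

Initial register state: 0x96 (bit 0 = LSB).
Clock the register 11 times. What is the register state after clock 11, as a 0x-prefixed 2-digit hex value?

reg_0 = 0x96
clock 1: out=0, reg = 0xCB
clock 2: out=1, reg = 0x65
clock 3: out=1, reg = 0x32
clock 4: out=0, reg = 0x99
clock 5: out=1, reg = 0x4C
clock 6: out=0, reg = 0xA6
clock 7: out=0, reg = 0x53
clock 8: out=1, reg = 0xA9
clock 9: out=1, reg = 0xD4
clock 10: out=0, reg = 0x6A
clock 11: out=0, reg = 0xB5

0xB5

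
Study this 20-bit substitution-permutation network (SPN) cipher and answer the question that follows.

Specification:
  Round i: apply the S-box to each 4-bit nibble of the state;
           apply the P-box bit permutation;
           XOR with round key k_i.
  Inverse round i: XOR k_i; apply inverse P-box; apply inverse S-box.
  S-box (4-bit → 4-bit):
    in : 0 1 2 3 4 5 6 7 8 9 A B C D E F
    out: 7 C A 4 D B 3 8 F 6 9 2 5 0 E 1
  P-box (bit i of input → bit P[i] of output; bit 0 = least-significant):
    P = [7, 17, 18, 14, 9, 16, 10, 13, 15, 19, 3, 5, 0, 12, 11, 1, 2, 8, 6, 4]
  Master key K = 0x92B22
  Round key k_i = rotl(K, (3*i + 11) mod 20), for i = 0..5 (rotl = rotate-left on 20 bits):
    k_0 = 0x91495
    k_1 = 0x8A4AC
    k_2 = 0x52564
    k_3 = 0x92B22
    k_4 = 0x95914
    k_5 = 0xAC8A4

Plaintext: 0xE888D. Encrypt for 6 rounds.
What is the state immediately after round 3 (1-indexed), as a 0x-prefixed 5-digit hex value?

s_0 = plaintext = 0xE888D
s_1 = Round(s_0, k_0) = 0x0ABEE
s_2 = Round(s_1, k_1) = 0x7C1EB
s_3 = Round(s_2, k_2) = 0x6095D
s_4 = Round(s_3, k_3) = 0x0102F
s_5 = Round(s_4, k_4) = 0x0F0DA
s_6 = Round(s_5, k_5) = 0x20969

0x6095D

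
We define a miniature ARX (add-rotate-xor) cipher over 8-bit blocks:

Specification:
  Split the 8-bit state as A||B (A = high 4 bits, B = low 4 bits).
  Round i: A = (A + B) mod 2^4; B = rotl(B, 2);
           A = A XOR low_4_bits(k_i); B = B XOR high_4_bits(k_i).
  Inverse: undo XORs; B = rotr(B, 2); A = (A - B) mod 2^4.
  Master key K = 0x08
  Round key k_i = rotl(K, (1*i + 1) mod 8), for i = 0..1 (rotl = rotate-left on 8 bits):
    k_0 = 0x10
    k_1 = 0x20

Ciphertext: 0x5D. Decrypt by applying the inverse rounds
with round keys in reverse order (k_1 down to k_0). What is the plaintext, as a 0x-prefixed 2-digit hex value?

0xBB

s_0 = ciphertext = 0x5D
s_1 = InvRound(s_0, k_1) = 0x6F
s_2 = InvRound(s_1, k_0) = 0xBB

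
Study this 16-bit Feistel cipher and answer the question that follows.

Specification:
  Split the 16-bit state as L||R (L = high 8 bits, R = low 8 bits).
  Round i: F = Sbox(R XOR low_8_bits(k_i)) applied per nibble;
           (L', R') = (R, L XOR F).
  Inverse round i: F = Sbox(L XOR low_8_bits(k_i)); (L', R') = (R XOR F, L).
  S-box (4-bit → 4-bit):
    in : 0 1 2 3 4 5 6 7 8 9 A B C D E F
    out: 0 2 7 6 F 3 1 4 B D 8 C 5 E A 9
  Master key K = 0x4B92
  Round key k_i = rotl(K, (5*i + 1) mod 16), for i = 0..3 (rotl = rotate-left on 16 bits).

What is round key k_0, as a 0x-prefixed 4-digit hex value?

K = 0x4B92
k_0 = rotl(K, (5*0+1) mod 16) = rotl(K, 1) = 0x9724

0x9724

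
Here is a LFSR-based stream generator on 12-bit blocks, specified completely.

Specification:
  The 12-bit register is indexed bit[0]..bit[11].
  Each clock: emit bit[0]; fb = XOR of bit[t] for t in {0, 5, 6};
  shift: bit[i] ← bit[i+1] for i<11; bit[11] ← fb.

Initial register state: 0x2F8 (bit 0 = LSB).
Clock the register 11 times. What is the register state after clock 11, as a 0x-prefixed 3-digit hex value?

reg_0 = 0x2F8
clock 1: out=0, reg = 0x17C
clock 2: out=0, reg = 0x0BE
clock 3: out=0, reg = 0x85F
clock 4: out=1, reg = 0x42F
clock 5: out=1, reg = 0x217
clock 6: out=1, reg = 0x90B
clock 7: out=1, reg = 0xC85
clock 8: out=1, reg = 0xE42
clock 9: out=0, reg = 0xF21
clock 10: out=1, reg = 0x790
clock 11: out=0, reg = 0x3C8

0x3C8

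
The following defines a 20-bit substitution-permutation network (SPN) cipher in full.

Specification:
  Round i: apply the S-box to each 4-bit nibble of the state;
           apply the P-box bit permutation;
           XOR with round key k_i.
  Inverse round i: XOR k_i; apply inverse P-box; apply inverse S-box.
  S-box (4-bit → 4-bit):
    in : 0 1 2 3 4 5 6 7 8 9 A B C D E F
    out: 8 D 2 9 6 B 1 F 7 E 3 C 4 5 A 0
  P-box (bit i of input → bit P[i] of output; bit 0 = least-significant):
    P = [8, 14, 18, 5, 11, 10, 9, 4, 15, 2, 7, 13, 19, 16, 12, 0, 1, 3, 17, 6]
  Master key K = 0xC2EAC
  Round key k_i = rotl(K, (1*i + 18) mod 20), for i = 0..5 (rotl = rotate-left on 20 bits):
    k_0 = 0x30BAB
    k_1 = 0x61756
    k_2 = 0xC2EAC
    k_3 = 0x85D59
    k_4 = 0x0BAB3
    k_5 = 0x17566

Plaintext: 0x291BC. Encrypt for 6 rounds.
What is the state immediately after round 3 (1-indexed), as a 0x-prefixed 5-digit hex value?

s_0 = plaintext = 0x291BC
s_1 = Round(s_0, k_0) = 0x6B932
s_2 = Round(s_1, k_1) = 0x66FC1
s_3 = Round(s_2, k_2) = 0x02D8E
s_4 = Round(s_3, k_3) = 0x993B9
s_5 = Round(s_4, k_4) = 0x748CA
s_6 = Round(s_5, k_5) = 0x2A6A8

0x02D8E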